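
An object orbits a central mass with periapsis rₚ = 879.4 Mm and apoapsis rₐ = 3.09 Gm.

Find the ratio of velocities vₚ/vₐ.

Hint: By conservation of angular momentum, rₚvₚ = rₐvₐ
rₚ = 879.4 Mm = 8.794 × 10^8 m
rₐ = 3.09 Gm = 3.09 × 10^9 m
rₚvₚ = rₐvₐ  ⇒  vₚ/vₐ = rₐ/rₚ
vₚ/vₐ = (3.09 × 10^9) / (8.794 × 10^8) = 3.51376

Final answer: vₚ/vₐ = 3.514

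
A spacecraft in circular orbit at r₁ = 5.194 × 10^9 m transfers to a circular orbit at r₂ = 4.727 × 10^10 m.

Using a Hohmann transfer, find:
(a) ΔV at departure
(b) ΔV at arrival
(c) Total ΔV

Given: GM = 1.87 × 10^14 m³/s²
r₁ = 5.194 × 10^9 m
r₂ = 4.727 × 10^10 m
GM = 1.87 × 10^14 m³/s²
Transfer ellipse: a_t = (r₁ + r₂)/2 = 2.6232 × 10^10 m
Circular speed at r₁: v₁ = √(GM/r₁) = 189.745 m/s
Transfer speed at r₁ (periapsis): v₁ₜ = √(GM(2/r₁ − 1/a_t)) = 254.711 m/s
(a) ΔV₁ = v₁ₜ − v₁ = 64.9658 m/s ≈ 64.97 m/s
Circular speed at r₂: v₂ = √(GM/r₂) = 62.8967 m/s
Transfer speed at r₂ (apoapsis): v₂ₜ = √(GM(2/r₂ − 1/a_t)) = 27.9874 m/s
(b) ΔV₂ = v₂ − v₂ₜ = 34.9093 m/s ≈ 34.91 m/s
(c) ΔV_total = ΔV₁ + ΔV₂ = 99.875 m/s ≈ 99.88 m/s

Final answer:
(a) ΔV₁ = 64.97 m/s
(b) ΔV₂ = 34.91 m/s
(c) ΔV_total = 99.88 m/s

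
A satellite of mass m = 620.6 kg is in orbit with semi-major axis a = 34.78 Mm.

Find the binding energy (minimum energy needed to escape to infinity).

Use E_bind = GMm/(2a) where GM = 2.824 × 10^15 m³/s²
a = 34.78 Mm = 3.478 × 10^7 m
GM = 2.824 × 10^15 m³/s²
m = 620.6 kg
GMm = 2.824 × 10^15 × 620.6 = 1.75257 × 10^18 m³·kg/s²
2a = 6.956 × 10^7 m
E_bind = GMm/(2a) = 2.51951 × 10^10 J ≈ 25.2 GJ

Final answer: 25.2 GJ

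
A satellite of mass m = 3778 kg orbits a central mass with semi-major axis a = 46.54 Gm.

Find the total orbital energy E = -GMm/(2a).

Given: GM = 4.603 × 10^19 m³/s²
a = 46.54 Gm = 4.654 × 10^10 m
GM = 4.603 × 10^19 m³/s²
2a = 9.308 × 10^10 m
GMm = 4.603 × 10^19 × 3778 = 1.73901 × 10^23 m³·kg/s²
E = −GMm/(2a) = -1.8683 × 10^12 J ≈ -1.868 TJ

Final answer: -1.868 TJ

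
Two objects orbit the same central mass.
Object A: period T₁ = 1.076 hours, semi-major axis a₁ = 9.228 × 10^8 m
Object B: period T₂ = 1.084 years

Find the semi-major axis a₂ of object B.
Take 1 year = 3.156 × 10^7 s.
T₁ = 1.076 hours = 3873.6 s
T₂ = 1.084 years = 3.4211 × 10^7 s
a₁ = 9.228 × 10^8 m
Kepler's third law: (T₂/T₁)² = (a₂/a₁)³  ⇒  a₂ = a₁ (T₂/T₁)^(2/3)
T₂/T₁ = 8831.85
(T₂/T₁)^(2/3) = 427.269
a₂ = 9.228 × 10^8 m × 427.269 = 3.94283 × 10^11 m ≈ 3.943 × 10^11 m

Final answer: a₂ = 3.943 × 10^11 m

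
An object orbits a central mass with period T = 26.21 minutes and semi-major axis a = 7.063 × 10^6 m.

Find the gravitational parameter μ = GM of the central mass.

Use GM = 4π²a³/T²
T = 26.21 minutes = 1572.6 s
a = 7.063 × 10^6 m
a³ = 3.52345 × 10^20 m³
T² = 2.47307 × 10^6 s²
GM = 4π² × (3.52345 × 10^20) / (2.47307 × 10^6) = 5.62459 × 10^15 m³/s²
GM ≈ 5.625 × 10^15 m³/s²

Final answer: GM = 5.625 × 10^15 m³/s²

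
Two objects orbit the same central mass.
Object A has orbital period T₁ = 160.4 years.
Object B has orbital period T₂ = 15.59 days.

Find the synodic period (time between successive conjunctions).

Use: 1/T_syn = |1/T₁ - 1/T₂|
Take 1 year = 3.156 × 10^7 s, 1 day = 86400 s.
T₁ = 160.4 years = 5.06222 × 10^9 s
T₂ = 15.59 days = 1.34698 × 10^6 s
1/T₁ = 1.97542 × 10^-10 s⁻¹
1/T₂ = 7.42404 × 10^-7 s⁻¹
|1/T₁ − 1/T₂| = 7.42206 × 10^-7 s⁻¹
T_syn = 1 / |1/T₁ − 1/T₂| = 1.34733 × 10^6 s ≈ 15.59 days

Final answer: T_syn = 15.59 days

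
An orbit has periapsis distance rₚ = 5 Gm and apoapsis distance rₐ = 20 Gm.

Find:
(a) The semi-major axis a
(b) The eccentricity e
rₚ = 5 Gm = 5 × 10^9 m
rₐ = 20 Gm = 2 × 10^10 m
(a) a = (rₚ + rₐ)/2 = 1.25 × 10^10 m ≈ 12.5 Gm
(b) e = (rₐ − rₚ)/(rₐ + rₚ) = (1.5 × 10^10) / (2.5 × 10^10) = 0.6

Final answer:
(a) a = 12.5 Gm
(b) e = 0.6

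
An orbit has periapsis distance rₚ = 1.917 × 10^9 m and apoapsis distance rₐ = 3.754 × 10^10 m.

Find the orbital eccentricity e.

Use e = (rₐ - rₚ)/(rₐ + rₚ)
rₚ = 1.917 × 10^9 m
rₐ = 3.754 × 10^10 m
rₐ − rₚ = 3.5623 × 10^10 m
rₐ + rₚ = 3.9457 × 10^10 m
e = (rₐ − rₚ)/(rₐ + rₚ) = 0.902831

Final answer: e = 0.9028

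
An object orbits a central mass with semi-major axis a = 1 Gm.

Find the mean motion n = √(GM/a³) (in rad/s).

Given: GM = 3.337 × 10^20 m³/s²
a = 1 Gm = 1 × 10^9 m
GM = 3.337 × 10^20 m³/s²
a³ = 1 × 10^27 m³
GM/a³ = (3.337 × 10^20) / (1 × 10^27) = 3.337 × 10^-7 s⁻²
n = √(GM/a³) = 0.000577668 rad/s ≈ 0.0005777 rad/s

Final answer: n = 0.0005777 rad/s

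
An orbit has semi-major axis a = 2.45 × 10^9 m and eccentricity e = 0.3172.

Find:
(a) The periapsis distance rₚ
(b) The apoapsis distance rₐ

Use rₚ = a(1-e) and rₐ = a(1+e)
a = 2.45 × 10^9 m
e = 0.3172:  1 − e = 0.6828,  1 + e = 1.3172
(a) rₚ = a(1 − e) = 2.45 × 10^9 m × 0.6828 = 1.67286 × 10^9 m ≈ 1.673 × 10^9 m
(b) rₐ = a(1 + e) = 2.45 × 10^9 m × 1.3172 = 3.22714 × 10^9 m ≈ 3.227 × 10^9 m

Final answer:
(a) rₚ = 1.673 × 10^9 m
(b) rₐ = 3.227 × 10^9 m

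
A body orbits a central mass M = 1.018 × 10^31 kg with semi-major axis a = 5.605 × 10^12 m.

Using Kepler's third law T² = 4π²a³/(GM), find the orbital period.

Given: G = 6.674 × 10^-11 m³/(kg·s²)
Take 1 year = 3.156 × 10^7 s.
M = 1.018 × 10^31 kg
GM = G × M = 6.674 × 10^-11 × 1.018 × 10^31 = 6.79413 × 10^20 m³/s²
a = 5.605 × 10^12 m
a³ = 1.76087 × 10^38 m³
T = 2π √(a³/GM) = 2π √((1.76087 × 10^38) / (6.79413 × 10^20)) = 2π × 5.09092 × 10^8 s
T = 3.19872 × 10^9 s ≈ 101.4 years

Final answer: 101.4 years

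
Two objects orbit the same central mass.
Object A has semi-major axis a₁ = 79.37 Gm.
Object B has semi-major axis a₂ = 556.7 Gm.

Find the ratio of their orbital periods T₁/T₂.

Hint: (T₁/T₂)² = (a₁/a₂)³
a₁ = 79.37 Gm = 7.937 × 10^10 m
a₂ = 556.7 Gm = 5.567 × 10^11 m
a₁/a₂ = 0.142572
T₁/T₂ = (a₁/a₂)^(3/2) = (0.142572)^1.5 = 0.0538335

Final answer: T₁/T₂ = 0.05383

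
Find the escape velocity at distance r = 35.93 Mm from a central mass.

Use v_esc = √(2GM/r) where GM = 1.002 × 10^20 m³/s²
r = 35.93 Mm = 3.593 × 10^7 m
GM = 1.002 × 10^20 m³/s²
2GM/r = 2 × (1.002 × 10^20) / (3.593 × 10^7) = 5.57751 × 10^12 m²/s²
v_esc = √(2GM/r) = 2.36168 × 10^6 m/s ≈ 2362 km/s

Final answer: 2362 km/s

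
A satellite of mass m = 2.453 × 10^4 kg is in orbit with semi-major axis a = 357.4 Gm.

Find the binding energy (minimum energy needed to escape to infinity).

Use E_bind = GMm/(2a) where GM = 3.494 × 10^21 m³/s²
a = 357.4 Gm = 3.574 × 10^11 m
GM = 3.494 × 10^21 m³/s²
m = 2.453 × 10^4 kg
GMm = 3.494 × 10^21 × 24530 = 8.57078 × 10^25 m³·kg/s²
2a = 7.148 × 10^11 m
E_bind = GMm/(2a) = 1.19905 × 10^14 J ≈ 119.9 TJ

Final answer: 119.9 TJ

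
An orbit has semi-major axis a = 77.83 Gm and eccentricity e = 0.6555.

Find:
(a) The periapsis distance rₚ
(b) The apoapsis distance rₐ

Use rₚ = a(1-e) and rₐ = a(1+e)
a = 77.83 Gm = 7.783 × 10^10 m
e = 0.6555:  1 − e = 0.3445,  1 + e = 1.6555
(a) rₚ = a(1 − e) = 7.783 × 10^10 m × 0.3445 = 2.68124 × 10^10 m ≈ 26.81 Gm
(b) rₐ = a(1 + e) = 7.783 × 10^10 m × 1.6555 = 1.28848 × 10^11 m ≈ 128.8 Gm

Final answer:
(a) rₚ = 26.81 Gm
(b) rₐ = 128.8 Gm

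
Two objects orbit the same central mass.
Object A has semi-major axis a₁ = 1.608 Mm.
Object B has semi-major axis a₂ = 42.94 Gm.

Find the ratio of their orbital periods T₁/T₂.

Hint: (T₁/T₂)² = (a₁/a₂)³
a₁ = 1.608 Mm = 1.608 × 10^6 m
a₂ = 42.94 Gm = 4.294 × 10^10 m
a₁/a₂ = 3.74476 × 10^-5
T₁/T₂ = (a₁/a₂)^(3/2) = (3.74476 × 10^-5)^1.5 = 2.29159 × 10^-7

Final answer: T₁/T₂ = 2.292 × 10^-7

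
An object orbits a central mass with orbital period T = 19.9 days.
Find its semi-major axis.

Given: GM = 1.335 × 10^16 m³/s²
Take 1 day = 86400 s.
T = 19.9 days = 1.71936 × 10^6 s
GM = 1.335 × 10^16 m³/s²
Kepler's third law: a³ = GM T² / (4π²)
T² = 2.9562 × 10^12 s²
a³ = (1.335 × 10^16) × (2.9562 × 10^12) / (4π²) = 9.99667 × 10^26 m³
a = (a³)^(1/3) = 9.99889 × 10^8 m ≈ 999.9 Mm

Final answer: 999.9 Mm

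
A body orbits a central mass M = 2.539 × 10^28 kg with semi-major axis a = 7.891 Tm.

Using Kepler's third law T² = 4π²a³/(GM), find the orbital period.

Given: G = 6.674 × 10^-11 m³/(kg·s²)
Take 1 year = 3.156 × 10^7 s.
M = 2.539 × 10^28 kg
GM = G × M = 6.674 × 10^-11 × 2.539 × 10^28 = 1.69453 × 10^18 m³/s²
a = 7.891 Tm = 7.891 × 10^12 m
a³ = 4.91356 × 10^38 m³
T = 2π √(a³/GM) = 2π √((4.91356 × 10^38) / (1.69453 × 10^18)) = 2π × 1.70284 × 10^10 s
T = 1.06993 × 10^11 s ≈ 3390 years

Final answer: 3390 years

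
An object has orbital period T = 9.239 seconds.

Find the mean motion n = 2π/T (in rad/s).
T = 9.239 seconds
n = 2π / 9.239 s = 0.680072 rad/s ≈ 0.6801 rad/s

Final answer: n = 0.6801 rad/s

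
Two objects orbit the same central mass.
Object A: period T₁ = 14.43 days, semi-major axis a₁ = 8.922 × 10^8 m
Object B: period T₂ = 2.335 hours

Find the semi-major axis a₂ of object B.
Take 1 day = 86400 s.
T₁ = 14.43 days = 1.24675 × 10^6 s
T₂ = 2.335 hours = 8406 s
a₁ = 8.922 × 10^8 m
Kepler's third law: (T₂/T₁)² = (a₂/a₁)³  ⇒  a₂ = a₁ (T₂/T₁)^(2/3)
T₂/T₁ = 0.00674232
(T₂/T₁)^(2/3) = 0.0356894
a₂ = 8.922 × 10^8 m × 0.0356894 = 3.18421 × 10^7 m ≈ 3.184 × 10^7 m

Final answer: a₂ = 3.184 × 10^7 m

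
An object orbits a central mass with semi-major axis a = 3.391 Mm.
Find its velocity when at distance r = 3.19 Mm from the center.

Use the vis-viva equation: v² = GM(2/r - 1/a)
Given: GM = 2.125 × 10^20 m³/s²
a = 3.391 Mm = 3.391 × 10^6 m
r = 3.19 Mm = 3.19 × 10^6 m
GM = 2.125 × 10^20 m³/s²
2/r − 1/a = 6.26959 × 10^-7 − 2.94898 × 10^-7 = 3.32061 × 10^-7 m⁻¹
v² = GM (2/r − 1/a) = 7.0563 × 10^13 m²/s²
v = 8.40018 × 10^6 m/s ≈ 8400 km/s

Final answer: 8400 km/s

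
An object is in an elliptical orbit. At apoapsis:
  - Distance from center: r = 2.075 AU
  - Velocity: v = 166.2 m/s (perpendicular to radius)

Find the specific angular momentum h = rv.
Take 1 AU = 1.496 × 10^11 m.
r = 2.075 AU = 3.1042 × 10^11 m
v = 166.2 m/s
h = rv = 3.1042 × 10^11 × 166.2 = 5.15918 × 10^13 m²/s ≈ 5.159 × 10^13 m²/s

Final answer: h = 5.159 × 10^13 m²/s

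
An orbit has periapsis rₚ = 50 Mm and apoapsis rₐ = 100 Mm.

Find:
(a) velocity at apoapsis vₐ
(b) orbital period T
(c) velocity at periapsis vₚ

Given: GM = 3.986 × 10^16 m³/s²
rₚ = 50 Mm = 5 × 10^7 m
rₐ = 100 Mm = 1 × 10^8 m
GM = 3.986 × 10^16 m³/s²
a = (rₚ + rₐ)/2 = 7.5 × 10^7 m
e = (rₐ − rₚ)/(rₐ + rₚ) = (5 × 10^7) / (1.5 × 10^8) = 0.333333
(a) vₐ² = GM (2/rₐ − 1/a) = 3.986 × 10^16 × (2 × 10^-8 − 1.33333 × 10^-8) = 2.65733 × 10^8 m²/s²;  vₐ = 16301.3 m/s ≈ 16.3 km/s
(b) a³ = 4.21875 × 10^23 m³;  T = 2π √(a³/GM) = 2π × 3253.29 s = 20441 s ≈ 5.678 hours
(c) vₚ² = GM (2/rₚ − 1/a) = 3.986 × 10^16 × (4 × 10^-8 − 1.33333 × 10^-8) = 1.06293 × 10^9 m²/s²;  vₚ = 32602.7 m/s ≈ 32.6 km/s

Final answer:
(a) velocity at apoapsis vₐ = 16.3 km/s
(b) orbital period T = 5.678 hours
(c) velocity at periapsis vₚ = 32.6 km/s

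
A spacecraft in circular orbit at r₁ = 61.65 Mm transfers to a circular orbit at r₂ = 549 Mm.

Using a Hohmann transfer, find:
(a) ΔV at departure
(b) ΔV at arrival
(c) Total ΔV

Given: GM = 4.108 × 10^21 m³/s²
r₁ = 61.65 Mm = 6.165 × 10^7 m
r₂ = 549 Mm = 5.49 × 10^8 m
GM = 4.108 × 10^21 m³/s²
Transfer ellipse: a_t = (r₁ + r₂)/2 = 3.05325 × 10^8 m
Circular speed at r₁: v₁ = √(GM/r₁) = 8.16298 × 10^6 m/s
Transfer speed at r₁ (periapsis): v₁ₜ = √(GM(2/r₁ − 1/a_t)) = 1.0946 × 10^7 m/s
(a) ΔV₁ = v₁ₜ − v₁ = 2.78298 × 10^6 m/s ≈ 2783 km/s
Circular speed at r₂: v₂ = √(GM/r₂) = 2.73545 × 10^6 m/s
Transfer speed at r₂ (apoapsis): v₂ₜ = √(GM(2/r₂ − 1/a_t)) = 1.22918 × 10^6 m/s
(b) ΔV₂ = v₂ − v₂ₜ = 1.50627 × 10^6 m/s ≈ 1506 km/s
(c) ΔV_total = ΔV₁ + ΔV₂ = 4.28925 × 10^6 m/s ≈ 4289 km/s

Final answer:
(a) ΔV₁ = 2783 km/s
(b) ΔV₂ = 1506 km/s
(c) ΔV_total = 4289 km/s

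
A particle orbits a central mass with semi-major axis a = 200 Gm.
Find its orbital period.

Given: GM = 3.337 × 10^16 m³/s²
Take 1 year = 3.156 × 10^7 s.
a = 200 Gm = 2 × 10^11 m
GM = 3.337 × 10^16 m³/s²
a³ = 8 × 10^33 m³
T = 2π √(a³/GM) = 2π √((8 × 10^33) / (3.337 × 10^16)) = 2π × 4.89629 × 10^8 s
T = 3.07643 × 10^9 s ≈ 97.48 years

Final answer: 97.48 years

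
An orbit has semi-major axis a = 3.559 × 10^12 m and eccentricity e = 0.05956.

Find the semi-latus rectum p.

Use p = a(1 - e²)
a = 3.559 × 10^12 m
e = 0.05956,  e² = 0.00354739,  1 − e² = 0.996453
p = a(1 − e²) = 3.559 × 10^12 m × 0.996453 = 3.54637 × 10^12 m ≈ 3.546 × 10^12 m

Final answer: p = 3.546 × 10^12 m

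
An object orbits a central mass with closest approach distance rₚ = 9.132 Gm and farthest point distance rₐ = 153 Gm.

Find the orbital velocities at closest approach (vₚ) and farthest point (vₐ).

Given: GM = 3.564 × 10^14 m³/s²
rₚ = 9.132 Gm = 9.132 × 10^9 m
rₐ = 153 Gm = 1.53 × 10^11 m
GM = 3.564 × 10^14 m³/s²
a = (rₚ + rₐ)/2 = 8.1066 × 10^10 m
Vis-viva: v² = GM (2/r − 1/a)
vₚ² = 3.564 × 10^14 × (2.1901 × 10^-10 − 1.23356 × 10^-11) = 73658.8 m²/s²
vₚ = 271.401 m/s ≈ 271.4 m/s
vₐ² = 3.564 × 10^14 × (1.30719 × 10^-11 − 1.23356 × 10^-11) = 262.406 m²/s²
vₐ = 16.1989 m/s ≈ 16.2 m/s

Final answer: vₚ = 271.4 m/s, vₐ = 16.2 m/s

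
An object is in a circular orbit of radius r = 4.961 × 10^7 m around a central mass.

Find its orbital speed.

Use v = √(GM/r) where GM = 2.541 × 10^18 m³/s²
r = 4.961 × 10^7 m
GM = 2.541 × 10^18 m³/s²
GM/r = (2.541 × 10^18) / (4.961 × 10^7) = 5.12195 × 10^10 m²/s²
v = √(GM/r) = 226317 m/s ≈ 226.3 km/s

Final answer: 226.3 km/s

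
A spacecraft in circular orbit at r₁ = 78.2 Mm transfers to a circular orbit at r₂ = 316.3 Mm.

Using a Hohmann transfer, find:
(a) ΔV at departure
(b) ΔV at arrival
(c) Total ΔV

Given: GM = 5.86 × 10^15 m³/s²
r₁ = 78.2 Mm = 7.82 × 10^7 m
r₂ = 316.3 Mm = 3.163 × 10^8 m
GM = 5.86 × 10^15 m³/s²
Transfer ellipse: a_t = (r₁ + r₂)/2 = 1.9725 × 10^8 m
Circular speed at r₁: v₁ = √(GM/r₁) = 8656.56 m/s
Transfer speed at r₁ (periapsis): v₁ₜ = √(GM(2/r₁ − 1/a_t)) = 10961.9 m/s
(a) ΔV₁ = v₁ₜ − v₁ = 2305.36 m/s ≈ 2.305 km/s
Circular speed at r₂: v₂ = √(GM/r₂) = 4304.27 m/s
Transfer speed at r₂ (apoapsis): v₂ₜ = √(GM(2/r₂ − 1/a_t)) = 2710.15 m/s
(b) ΔV₂ = v₂ − v₂ₜ = 1594.11 m/s ≈ 1.594 km/s
(c) ΔV_total = ΔV₁ + ΔV₂ = 3899.47 m/s ≈ 3.899 km/s

Final answer:
(a) ΔV₁ = 2.305 km/s
(b) ΔV₂ = 1.594 km/s
(c) ΔV_total = 3.899 km/s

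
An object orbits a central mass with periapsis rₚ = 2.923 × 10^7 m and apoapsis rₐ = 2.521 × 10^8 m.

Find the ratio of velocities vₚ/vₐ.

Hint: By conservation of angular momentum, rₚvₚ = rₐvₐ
rₚ = 2.923 × 10^7 m
rₐ = 2.521 × 10^8 m
rₚvₚ = rₐvₐ  ⇒  vₚ/vₐ = rₐ/rₚ
vₚ/vₐ = (2.521 × 10^8) / (2.923 × 10^7) = 8.6247

Final answer: vₚ/vₐ = 8.625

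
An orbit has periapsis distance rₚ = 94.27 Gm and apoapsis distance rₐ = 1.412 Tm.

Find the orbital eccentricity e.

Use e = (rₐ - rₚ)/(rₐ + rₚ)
rₚ = 94.27 Gm = 9.427 × 10^10 m
rₐ = 1.412 Tm = 1.412 × 10^12 m
rₐ − rₚ = 1.31773 × 10^12 m
rₐ + rₚ = 1.50627 × 10^12 m
e = (rₐ − rₚ)/(rₐ + rₚ) = 0.87483

Final answer: e = 0.8748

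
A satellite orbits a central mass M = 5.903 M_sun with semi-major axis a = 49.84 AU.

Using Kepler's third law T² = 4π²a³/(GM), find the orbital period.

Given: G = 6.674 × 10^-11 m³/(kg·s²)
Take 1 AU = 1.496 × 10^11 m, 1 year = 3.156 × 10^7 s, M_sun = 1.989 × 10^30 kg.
M = 5.903 M_sun = 1.17411 × 10^31 kg
GM = G × M = 6.674 × 10^-11 × 1.17411 × 10^31 = 7.83599 × 10^20 m³/s²
a = 49.84 AU = 7.45606 × 10^12 m
a³ = 4.14504 × 10^38 m³
T = 2π √(a³/GM) = 2π √((4.14504 × 10^38) / (7.83599 × 10^20)) = 2π × 7.27307 × 10^8 s
T = 4.5698 × 10^9 s ≈ 144.8 years

Final answer: 144.8 years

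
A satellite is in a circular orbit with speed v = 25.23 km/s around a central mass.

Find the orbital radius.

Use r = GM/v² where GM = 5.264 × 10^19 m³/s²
v = 25.23 km/s = 25230 m/s
GM = 5.264 × 10^19 m³/s²
v² = 6.36553 × 10^8 m²/s²
r = GM/v² = (5.264 × 10^19) / (6.36553 × 10^8) = 8.26954 × 10^10 m ≈ 82.7 Gm

Final answer: 82.7 Gm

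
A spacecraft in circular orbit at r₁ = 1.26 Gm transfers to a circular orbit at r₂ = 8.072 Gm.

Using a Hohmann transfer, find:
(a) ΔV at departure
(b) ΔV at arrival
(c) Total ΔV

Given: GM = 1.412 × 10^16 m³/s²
r₁ = 1.26 Gm = 1.26 × 10^9 m
r₂ = 8.072 Gm = 8.072 × 10^9 m
GM = 1.412 × 10^16 m³/s²
Transfer ellipse: a_t = (r₁ + r₂)/2 = 4.666 × 10^9 m
Circular speed at r₁: v₁ = √(GM/r₁) = 3347.59 m/s
Transfer speed at r₁ (periapsis): v₁ₜ = √(GM(2/r₁ − 1/a_t)) = 4403.02 m/s
(a) ΔV₁ = v₁ₜ − v₁ = 1055.43 m/s ≈ 1.055 km/s
Circular speed at r₂: v₂ = √(GM/r₂) = 1322.59 m/s
Transfer speed at r₂ (apoapsis): v₂ₜ = √(GM(2/r₂ − 1/a_t)) = 687.289 m/s
(b) ΔV₂ = v₂ − v₂ₜ = 635.305 m/s ≈ 635.3 m/s
(c) ΔV_total = ΔV₁ + ΔV₂ = 1690.73 m/s ≈ 1.691 km/s

Final answer:
(a) ΔV₁ = 1.055 km/s
(b) ΔV₂ = 635.3 m/s
(c) ΔV_total = 1.691 km/s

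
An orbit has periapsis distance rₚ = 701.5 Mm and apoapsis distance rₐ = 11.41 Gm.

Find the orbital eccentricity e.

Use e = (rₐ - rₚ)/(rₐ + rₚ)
rₚ = 701.5 Mm = 7.015 × 10^8 m
rₐ = 11.41 Gm = 1.141 × 10^10 m
rₐ − rₚ = 1.07085 × 10^10 m
rₐ + rₚ = 1.21115 × 10^10 m
e = (rₐ − rₚ)/(rₐ + rₚ) = 0.88416

Final answer: e = 0.8842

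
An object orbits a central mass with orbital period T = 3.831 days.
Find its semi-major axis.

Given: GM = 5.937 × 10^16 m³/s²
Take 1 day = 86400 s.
T = 3.831 days = 330998 s
GM = 5.937 × 10^16 m³/s²
Kepler's third law: a³ = GM T² / (4π²)
T² = 1.0956 × 10^11 s²
a³ = (5.937 × 10^16) × (1.0956 × 10^11) / (4π²) = 1.64763 × 10^26 m³
a = (a³)^(1/3) = 5.48218 × 10^8 m ≈ 548.2 Mm

Final answer: 548.2 Mm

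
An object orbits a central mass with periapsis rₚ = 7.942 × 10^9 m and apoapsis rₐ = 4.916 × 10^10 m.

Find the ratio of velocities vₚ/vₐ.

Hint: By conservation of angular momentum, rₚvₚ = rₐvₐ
rₚ = 7.942 × 10^9 m
rₐ = 4.916 × 10^10 m
rₚvₚ = rₐvₐ  ⇒  vₚ/vₐ = rₐ/rₚ
vₚ/vₐ = (4.916 × 10^10) / (7.942 × 10^9) = 6.18988

Final answer: vₚ/vₐ = 6.19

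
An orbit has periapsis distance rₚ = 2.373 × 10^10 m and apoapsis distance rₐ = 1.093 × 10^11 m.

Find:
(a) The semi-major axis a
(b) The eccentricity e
rₚ = 2.373 × 10^10 m
rₐ = 1.093 × 10^11 m
(a) a = (rₚ + rₐ)/2 = 6.6515 × 10^10 m ≈ 6.652 × 10^10 m
(b) e = (rₐ − rₚ)/(rₐ + rₚ) = (8.557 × 10^10) / (1.3303 × 10^11) = 0.643238

Final answer:
(a) a = 6.652 × 10^10 m
(b) e = 0.6432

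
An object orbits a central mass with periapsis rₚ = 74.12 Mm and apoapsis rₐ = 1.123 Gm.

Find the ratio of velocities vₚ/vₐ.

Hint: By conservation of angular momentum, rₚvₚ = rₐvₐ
rₚ = 74.12 Mm = 7.412 × 10^7 m
rₐ = 1.123 Gm = 1.123 × 10^9 m
rₚvₚ = rₐvₐ  ⇒  vₚ/vₐ = rₐ/rₚ
vₚ/vₐ = (1.123 × 10^9) / (7.412 × 10^7) = 15.1511

Final answer: vₚ/vₐ = 15.15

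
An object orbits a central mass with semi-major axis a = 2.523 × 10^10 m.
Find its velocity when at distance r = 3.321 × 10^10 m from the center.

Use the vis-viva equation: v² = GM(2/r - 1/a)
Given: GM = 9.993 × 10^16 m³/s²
a = 2.523 × 10^10 m
r = 3.321 × 10^10 m
GM = 9.993 × 10^16 m³/s²
2/r − 1/a = 6.02228 × 10^-11 − 3.96354 × 10^-11 = 2.05875 × 10^-11 m⁻¹
v² = GM (2/r − 1/a) = 2.05731 × 10^6 m²/s²
v = 1434.33 m/s ≈ 1.434 km/s

Final answer: 1.434 km/s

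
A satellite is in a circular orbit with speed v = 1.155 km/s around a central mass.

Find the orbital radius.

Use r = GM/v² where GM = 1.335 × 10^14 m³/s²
v = 1.155 km/s = 1155 m/s
GM = 1.335 × 10^14 m³/s²
v² = 1.33402 × 10^6 m²/s²
r = GM/v² = (1.335 × 10^14) / (1.33402 × 10^6) = 1.00073 × 10^8 m ≈ 100.1 Mm

Final answer: 100.1 Mm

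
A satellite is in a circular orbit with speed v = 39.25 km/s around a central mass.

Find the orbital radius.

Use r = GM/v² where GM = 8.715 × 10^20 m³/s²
v = 39.25 km/s = 39250 m/s
GM = 8.715 × 10^20 m³/s²
v² = 1.54056 × 10^9 m²/s²
r = GM/v² = (8.715 × 10^20) / (1.54056 × 10^9) = 5.65702 × 10^11 m ≈ 565.7 Gm

Final answer: 565.7 Gm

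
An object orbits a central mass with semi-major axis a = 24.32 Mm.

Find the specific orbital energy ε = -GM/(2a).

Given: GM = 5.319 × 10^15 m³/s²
a = 24.32 Mm = 2.432 × 10^7 m
GM = 5.319 × 10^15 m³/s²
2a = 4.864 × 10^7 m
ε = −GM/(2a) = -1.09354 × 10^8 J/kg ≈ -109.4 MJ/kg

Final answer: -109.4 MJ/kg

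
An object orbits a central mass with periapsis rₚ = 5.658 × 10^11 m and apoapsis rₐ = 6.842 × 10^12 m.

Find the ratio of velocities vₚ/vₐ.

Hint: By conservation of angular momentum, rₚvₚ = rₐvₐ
rₚ = 5.658 × 10^11 m
rₐ = 6.842 × 10^12 m
rₚvₚ = rₐvₐ  ⇒  vₚ/vₐ = rₐ/rₚ
vₚ/vₐ = (6.842 × 10^12) / (5.658 × 10^11) = 12.0926

Final answer: vₚ/vₐ = 12.09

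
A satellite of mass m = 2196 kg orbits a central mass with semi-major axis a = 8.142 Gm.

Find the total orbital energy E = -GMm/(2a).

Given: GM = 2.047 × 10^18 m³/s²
a = 8.142 Gm = 8.142 × 10^9 m
GM = 2.047 × 10^18 m³/s²
2a = 1.6284 × 10^10 m
GMm = 2.047 × 10^18 × 2196 = 4.49521 × 10^21 m³·kg/s²
E = −GMm/(2a) = -2.76051 × 10^11 J ≈ -276.1 GJ

Final answer: -276.1 GJ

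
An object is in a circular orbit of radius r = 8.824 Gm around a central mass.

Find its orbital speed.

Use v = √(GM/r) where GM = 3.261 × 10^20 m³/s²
r = 8.824 Gm = 8.824 × 10^9 m
GM = 3.261 × 10^20 m³/s²
GM/r = (3.261 × 10^20) / (8.824 × 10^9) = 3.6956 × 10^10 m²/s²
v = √(GM/r) = 192240 m/s ≈ 192.2 km/s

Final answer: 192.2 km/s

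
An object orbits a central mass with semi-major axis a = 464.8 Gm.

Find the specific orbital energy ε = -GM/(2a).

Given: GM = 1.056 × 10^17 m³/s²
a = 464.8 Gm = 4.648 × 10^11 m
GM = 1.056 × 10^17 m³/s²
2a = 9.296 × 10^11 m
ε = −GM/(2a) = -113597 J/kg ≈ -113.6 kJ/kg

Final answer: -113.6 kJ/kg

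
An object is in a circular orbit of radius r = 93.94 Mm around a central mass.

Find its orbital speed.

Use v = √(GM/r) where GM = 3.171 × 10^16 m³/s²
r = 93.94 Mm = 9.394 × 10^7 m
GM = 3.171 × 10^16 m³/s²
GM/r = (3.171 × 10^16) / (9.394 × 10^7) = 3.37556 × 10^8 m²/s²
v = √(GM/r) = 18372.7 m/s ≈ 18.37 km/s

Final answer: 18.37 km/s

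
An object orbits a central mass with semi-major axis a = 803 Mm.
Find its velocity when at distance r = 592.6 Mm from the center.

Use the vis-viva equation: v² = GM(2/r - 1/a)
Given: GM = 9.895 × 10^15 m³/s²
a = 803 Mm = 8.03 × 10^8 m
r = 592.6 Mm = 5.926 × 10^8 m
GM = 9.895 × 10^15 m³/s²
2/r − 1/a = 3.37496 × 10^-9 − 1.24533 × 10^-9 = 2.12963 × 10^-9 m⁻¹
v² = GM (2/r − 1/a) = 2.10727 × 10^7 m²/s²
v = 4590.5 m/s ≈ 4.59 km/s

Final answer: 4.59 km/s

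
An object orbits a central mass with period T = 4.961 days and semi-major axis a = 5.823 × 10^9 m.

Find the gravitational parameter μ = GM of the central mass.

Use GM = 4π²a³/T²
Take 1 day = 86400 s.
T = 4.961 days = 428630 s
a = 5.823 × 10^9 m
a³ = 1.97442 × 10^29 m³
T² = 1.83724 × 10^11 s²
GM = 4π² × (1.97442 × 10^29) / (1.83724 × 10^11) = 4.24262 × 10^19 m³/s²
GM ≈ 4.243 × 10^19 m³/s²

Final answer: GM = 4.243 × 10^19 m³/s²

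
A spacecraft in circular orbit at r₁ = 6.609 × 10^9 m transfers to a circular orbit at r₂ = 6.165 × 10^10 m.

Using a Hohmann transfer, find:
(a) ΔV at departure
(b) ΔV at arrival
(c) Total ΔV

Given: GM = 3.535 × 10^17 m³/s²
r₁ = 6.609 × 10^9 m
r₂ = 6.165 × 10^10 m
GM = 3.535 × 10^17 m³/s²
Transfer ellipse: a_t = (r₁ + r₂)/2 = 3.41295 × 10^10 m
Circular speed at r₁: v₁ = √(GM/r₁) = 7313.53 m/s
Transfer speed at r₁ (periapsis): v₁ₜ = √(GM(2/r₁ − 1/a_t)) = 9829.43 m/s
(a) ΔV₁ = v₁ₜ − v₁ = 2515.91 m/s ≈ 2.516 km/s
Circular speed at r₂: v₂ = √(GM/r₂) = 2394.57 m/s
Transfer speed at r₂ (apoapsis): v₂ₜ = √(GM(2/r₂ − 1/a_t)) = 1053.73 m/s
(b) ΔV₂ = v₂ − v₂ₜ = 1340.84 m/s ≈ 1.341 km/s
(c) ΔV_total = ΔV₁ + ΔV₂ = 3856.74 m/s ≈ 3.857 km/s

Final answer:
(a) ΔV₁ = 2.516 km/s
(b) ΔV₂ = 1.341 km/s
(c) ΔV_total = 3.857 km/s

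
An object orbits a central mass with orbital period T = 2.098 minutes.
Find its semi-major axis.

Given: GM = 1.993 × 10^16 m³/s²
T = 2.098 minutes = 125.88 s
GM = 1.993 × 10^16 m³/s²
Kepler's third law: a³ = GM T² / (4π²)
T² = 15845.8 s²
a³ = (1.993 × 10^16) × 15845.8 / (4π²) = 7.99947 × 10^18 m³
a = (a³)^(1/3) = 1.99996 × 10^6 m ≈ 2 Mm

Final answer: 2 Mm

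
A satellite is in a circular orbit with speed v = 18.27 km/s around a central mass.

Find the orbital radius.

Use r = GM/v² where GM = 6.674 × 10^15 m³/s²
v = 18.27 km/s = 18270 m/s
GM = 6.674 × 10^15 m³/s²
v² = 3.33793 × 10^8 m²/s²
r = GM/v² = (6.674 × 10^15) / (3.33793 × 10^8) = 1.99944 × 10^7 m ≈ 19.99 Mm

Final answer: 19.99 Mm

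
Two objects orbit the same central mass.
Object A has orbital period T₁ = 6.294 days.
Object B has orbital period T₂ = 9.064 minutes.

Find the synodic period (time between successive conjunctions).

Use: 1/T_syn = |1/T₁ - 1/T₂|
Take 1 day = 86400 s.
T₁ = 6.294 days = 543802 s
T₂ = 9.064 minutes = 543.84 s
1/T₁ = 1.83891 × 10^-6 s⁻¹
1/T₂ = 0.00183878 s⁻¹
|1/T₁ − 1/T₂| = 0.00183694 s⁻¹
T_syn = 1 / |1/T₁ − 1/T₂| = 544.384 s ≈ 9.073 minutes

Final answer: T_syn = 9.073 minutes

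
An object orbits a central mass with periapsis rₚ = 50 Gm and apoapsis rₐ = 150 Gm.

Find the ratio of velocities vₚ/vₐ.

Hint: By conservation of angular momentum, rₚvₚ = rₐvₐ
rₚ = 50 Gm = 5 × 10^10 m
rₐ = 150 Gm = 1.5 × 10^11 m
rₚvₚ = rₐvₐ  ⇒  vₚ/vₐ = rₐ/rₚ
vₚ/vₐ = (1.5 × 10^11) / (5 × 10^10) = 3

Final answer: vₚ/vₐ = 3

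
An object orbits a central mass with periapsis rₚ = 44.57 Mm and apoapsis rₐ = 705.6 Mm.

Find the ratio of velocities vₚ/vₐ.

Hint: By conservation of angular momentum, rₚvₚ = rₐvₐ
rₚ = 44.57 Mm = 4.457 × 10^7 m
rₐ = 705.6 Mm = 7.056 × 10^8 m
rₚvₚ = rₐvₐ  ⇒  vₚ/vₐ = rₐ/rₚ
vₚ/vₐ = (7.056 × 10^8) / (4.457 × 10^7) = 15.8313

Final answer: vₚ/vₐ = 15.83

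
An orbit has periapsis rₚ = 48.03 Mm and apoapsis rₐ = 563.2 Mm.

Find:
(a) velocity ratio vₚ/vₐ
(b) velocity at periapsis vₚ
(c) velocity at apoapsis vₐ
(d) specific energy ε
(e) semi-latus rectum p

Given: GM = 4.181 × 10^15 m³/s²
rₚ = 48.03 Mm = 4.803 × 10^7 m
rₐ = 563.2 Mm = 5.632 × 10^8 m
GM = 4.181 × 10^15 m³/s²
a = (rₚ + rₐ)/2 = 3.05615 × 10^8 m
e = (rₐ − rₚ)/(rₐ + rₚ) = (5.1517 × 10^8) / (6.1123 × 10^8) = 0.842841
(a) vₚ/vₐ = rₐ/rₚ (angular momentum) = (5.632 × 10^8) / (4.803 × 10^7) = 11.726 ≈ 11.73
(b) vₚ² = GM (2/rₚ − 1/a) = 4.181 × 10^15 × (4.16406 × 10^-8 − 3.27209 × 10^-9) = 1.60419 × 10^8 m²/s²;  vₚ = 12665.7 m/s ≈ 12.67 km/s
(c) vₐ² = GM (2/rₐ − 1/a) = 4.181 × 10^15 × (3.55114 × 10^-9 − 3.27209 × 10^-9) = 1.16669 × 10^6 m²/s²;  vₐ = 1080.13 m/s ≈ 1.08 km/s
(d) 2a = 6.1123 × 10^8 m;  ε = −GM/(2a) = -6.84031 × 10^6 J/kg ≈ -6.84 MJ/kg
(e) 1 − e² = 0.289618;  p = a(1 − e²) = 3.05615 × 10^8 × 0.289618 = 8.85117 × 10^7 m ≈ 88.51 Mm

Final answer:
(a) velocity ratio vₚ/vₐ = 11.73
(b) velocity at periapsis vₚ = 12.67 km/s
(c) velocity at apoapsis vₐ = 1.08 km/s
(d) specific energy ε = -6.84 MJ/kg
(e) semi-latus rectum p = 88.51 Mm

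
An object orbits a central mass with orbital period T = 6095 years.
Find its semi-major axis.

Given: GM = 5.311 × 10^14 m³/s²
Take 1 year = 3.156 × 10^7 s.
T = 6095 years = 1.92358 × 10^11 s
GM = 5.311 × 10^14 m³/s²
Kepler's third law: a³ = GM T² / (4π²)
T² = 3.70017 × 10^22 s²
a³ = (5.311 × 10^14) × (3.70017 × 10^22) / (4π²) = 4.97781 × 10^35 m³
a = (a³)^(1/3) = 7.92524 × 10^11 m ≈ 7.925 × 10^11 m

Final answer: 7.925 × 10^11 m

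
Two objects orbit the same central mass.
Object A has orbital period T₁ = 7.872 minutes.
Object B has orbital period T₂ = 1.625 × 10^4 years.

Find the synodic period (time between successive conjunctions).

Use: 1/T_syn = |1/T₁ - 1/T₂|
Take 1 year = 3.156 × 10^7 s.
T₁ = 7.872 minutes = 472.32 s
T₂ = 1.625 × 10^4 years = 5.1285 × 10^11 s
1/T₁ = 0.00211721 s⁻¹
1/T₂ = 1.94989 × 10^-12 s⁻¹
|1/T₁ − 1/T₂| = 0.00211721 s⁻¹
T_syn = 1 / |1/T₁ − 1/T₂| = 472.32 s ≈ 7.872 minutes

Final answer: T_syn = 7.872 minutes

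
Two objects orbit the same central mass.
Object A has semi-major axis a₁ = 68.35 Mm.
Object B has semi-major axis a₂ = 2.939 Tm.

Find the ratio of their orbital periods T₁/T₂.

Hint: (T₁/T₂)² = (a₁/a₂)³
a₁ = 68.35 Mm = 6.835 × 10^7 m
a₂ = 2.939 Tm = 2.939 × 10^12 m
a₁/a₂ = 2.32562 × 10^-5
T₁/T₂ = (a₁/a₂)^(3/2) = (2.32562 × 10^-5)^1.5 = 1.12152 × 10^-7

Final answer: T₁/T₂ = 1.122 × 10^-7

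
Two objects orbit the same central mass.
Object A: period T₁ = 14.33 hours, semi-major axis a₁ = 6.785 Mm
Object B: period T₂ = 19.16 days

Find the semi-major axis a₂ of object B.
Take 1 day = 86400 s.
T₁ = 14.33 hours = 51588 s
T₂ = 19.16 days = 1.65542 × 10^6 s
a₁ = 6.785 Mm = 6.785 × 10^6 m
Kepler's third law: (T₂/T₁)² = (a₂/a₁)³  ⇒  a₂ = a₁ (T₂/T₁)^(2/3)
T₂/T₁ = 32.0893
(T₂/T₁)^(2/3) = 10.0981
a₂ = 6.785 × 10^6 m × 10.0981 = 6.85157 × 10^7 m ≈ 68.52 Mm

Final answer: a₂ = 68.52 Mm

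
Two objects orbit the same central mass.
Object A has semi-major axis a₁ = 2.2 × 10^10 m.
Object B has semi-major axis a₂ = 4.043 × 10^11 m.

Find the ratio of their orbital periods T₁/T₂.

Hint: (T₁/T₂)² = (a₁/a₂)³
a₁ = 2.2 × 10^10 m
a₂ = 4.043 × 10^11 m
a₁/a₂ = 0.054415
T₁/T₂ = (a₁/a₂)^(3/2) = (0.054415)^1.5 = 0.0126934

Final answer: T₁/T₂ = 0.01269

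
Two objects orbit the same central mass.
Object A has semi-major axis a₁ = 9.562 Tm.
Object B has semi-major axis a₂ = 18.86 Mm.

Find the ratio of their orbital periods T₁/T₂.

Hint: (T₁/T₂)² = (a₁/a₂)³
a₁ = 9.562 Tm = 9.562 × 10^12 m
a₂ = 18.86 Mm = 1.886 × 10^7 m
a₁/a₂ = 506999
T₁/T₂ = (a₁/a₂)^(3/2) = (506999)^1.5 = 3.61003 × 10^8

Final answer: T₁/T₂ = 3.61 × 10^8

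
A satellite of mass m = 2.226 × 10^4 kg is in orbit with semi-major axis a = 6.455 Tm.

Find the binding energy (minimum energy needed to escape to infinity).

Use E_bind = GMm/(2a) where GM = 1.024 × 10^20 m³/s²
a = 6.455 Tm = 6.455 × 10^12 m
GM = 1.024 × 10^20 m³/s²
m = 2.226 × 10^4 kg
GMm = 1.024 × 10^20 × 22260 = 2.27942 × 10^24 m³·kg/s²
2a = 1.291 × 10^13 m
E_bind = GMm/(2a) = 1.76563 × 10^11 J ≈ 176.6 GJ

Final answer: 176.6 GJ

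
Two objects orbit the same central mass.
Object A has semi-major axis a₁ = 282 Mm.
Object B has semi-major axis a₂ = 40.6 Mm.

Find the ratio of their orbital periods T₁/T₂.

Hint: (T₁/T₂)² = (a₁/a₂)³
a₁ = 282 Mm = 2.82 × 10^8 m
a₂ = 40.6 Mm = 4.06 × 10^7 m
a₁/a₂ = 6.94581
T₁/T₂ = (a₁/a₂)^(3/2) = (6.94581)^1.5 = 18.3056

Final answer: T₁/T₂ = 18.31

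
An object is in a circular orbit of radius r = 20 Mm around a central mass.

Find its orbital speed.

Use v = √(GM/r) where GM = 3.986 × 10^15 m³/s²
r = 20 Mm = 2 × 10^7 m
GM = 3.986 × 10^15 m³/s²
GM/r = (3.986 × 10^15) / (2 × 10^7) = 1.993 × 10^8 m²/s²
v = √(GM/r) = 14117.4 m/s ≈ 14.12 km/s

Final answer: 14.12 km/s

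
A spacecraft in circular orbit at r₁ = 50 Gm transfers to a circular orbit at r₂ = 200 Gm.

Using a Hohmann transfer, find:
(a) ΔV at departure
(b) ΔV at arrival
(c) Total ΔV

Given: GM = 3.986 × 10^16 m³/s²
r₁ = 50 Gm = 5 × 10^10 m
r₂ = 200 Gm = 2 × 10^11 m
GM = 3.986 × 10^16 m³/s²
Transfer ellipse: a_t = (r₁ + r₂)/2 = 1.25 × 10^11 m
Circular speed at r₁: v₁ = √(GM/r₁) = 892.861 m/s
Transfer speed at r₁ (periapsis): v₁ₜ = √(GM(2/r₁ − 1/a_t)) = 1129.39 m/s
(a) ΔV₁ = v₁ₜ − v₁ = 236.529 m/s ≈ 236.5 m/s
Circular speed at r₂: v₂ = √(GM/r₂) = 446.43 m/s
Transfer speed at r₂ (apoapsis): v₂ₜ = √(GM(2/r₂ − 1/a_t)) = 282.347 m/s
(b) ΔV₂ = v₂ − v₂ₜ = 164.083 m/s ≈ 164.1 m/s
(c) ΔV_total = ΔV₁ + ΔV₂ = 400.612 m/s ≈ 400.6 m/s

Final answer:
(a) ΔV₁ = 236.5 m/s
(b) ΔV₂ = 164.1 m/s
(c) ΔV_total = 400.6 m/s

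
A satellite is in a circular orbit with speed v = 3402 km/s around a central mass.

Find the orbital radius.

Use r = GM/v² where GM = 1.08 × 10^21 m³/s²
v = 3402 km/s = 3.402 × 10^6 m/s
GM = 1.08 × 10^21 m³/s²
v² = 1.15736 × 10^13 m²/s²
r = GM/v² = (1.08 × 10^21) / (1.15736 × 10^13) = 9.33158 × 10^7 m ≈ 93.32 Mm

Final answer: 93.32 Mm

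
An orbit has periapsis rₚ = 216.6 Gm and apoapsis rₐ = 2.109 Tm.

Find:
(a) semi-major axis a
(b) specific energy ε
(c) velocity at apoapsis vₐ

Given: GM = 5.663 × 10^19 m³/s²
rₚ = 216.6 Gm = 2.166 × 10^11 m
rₐ = 2.109 Tm = 2.109 × 10^12 m
GM = 5.663 × 10^19 m³/s²
a = (rₚ + rₐ)/2 = 1.1628 × 10^12 m
e = (rₐ − rₚ)/(rₐ + rₚ) = (1.8924 × 10^12) / (2.3256 × 10^12) = 0.813725
(a) a = 1.1628 × 10^12 m ≈ 1.163 Tm
(b) 2a = 2.3256 × 10^12 m;  ε = −GM/(2a) = -2.43507 × 10^7 J/kg ≈ -24.35 MJ/kg
(c) vₐ² = GM (2/rₐ − 1/a) = 5.663 × 10^19 × (9.48317 × 10^-13 − 8.59993 × 10^-13) = 5.00177 × 10^6 m²/s²;  vₐ = 2236.46 m/s ≈ 2.236 km/s

Final answer:
(a) semi-major axis a = 1.163 Tm
(b) specific energy ε = -24.35 MJ/kg
(c) velocity at apoapsis vₐ = 2.236 km/s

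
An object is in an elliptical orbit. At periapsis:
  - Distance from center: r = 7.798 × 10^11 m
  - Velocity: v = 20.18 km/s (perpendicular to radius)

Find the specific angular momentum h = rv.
r = 7.798 × 10^11 m
v = 20.18 km/s = 20180 m/s
h = rv = 7.798 × 10^11 × 20180 = 1.57364 × 10^16 m²/s ≈ 1.574 × 10^16 m²/s

Final answer: h = 1.574 × 10^16 m²/s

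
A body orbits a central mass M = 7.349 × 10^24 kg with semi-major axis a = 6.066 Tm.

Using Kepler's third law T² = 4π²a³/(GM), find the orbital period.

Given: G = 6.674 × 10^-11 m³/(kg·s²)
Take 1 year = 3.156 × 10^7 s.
M = 7.349 × 10^24 kg
GM = G × M = 6.674 × 10^-11 × 7.349 × 10^24 = 4.90472 × 10^14 m³/s²
a = 6.066 Tm = 6.066 × 10^12 m
a³ = 2.23207 × 10^38 m³
T = 2π √(a³/GM) = 2π √((2.23207 × 10^38) / (4.90472 × 10^14)) = 2π × 6.746 × 10^11 s
T = 4.23864 × 10^12 s ≈ 1.343 × 10^5 years

Final answer: 1.343 × 10^5 years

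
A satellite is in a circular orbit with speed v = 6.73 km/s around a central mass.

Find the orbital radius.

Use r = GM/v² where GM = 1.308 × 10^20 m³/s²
v = 6.73 km/s = 6730 m/s
GM = 1.308 × 10^20 m³/s²
v² = 4.52929 × 10^7 m²/s²
r = GM/v² = (1.308 × 10^20) / (4.52929 × 10^7) = 2.88787 × 10^12 m ≈ 2.888 Tm

Final answer: 2.888 Tm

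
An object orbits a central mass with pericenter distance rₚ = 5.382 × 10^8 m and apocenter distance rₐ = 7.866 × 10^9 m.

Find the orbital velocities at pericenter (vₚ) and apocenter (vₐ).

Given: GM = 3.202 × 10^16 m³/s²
rₚ = 5.382 × 10^8 m
rₐ = 7.866 × 10^9 m
GM = 3.202 × 10^16 m³/s²
a = (rₚ + rₐ)/2 = 4.2021 × 10^9 m
Vis-viva: v² = GM (2/r − 1/a)
vₚ² = 3.202 × 10^16 × (3.71609 × 10^-9 − 2.37976 × 10^-10) = 1.11369 × 10^8 m²/s²
vₚ = 10553.2 m/s ≈ 10.55 km/s
vₐ² = 3.202 × 10^16 × (2.54259 × 10^-10 − 2.37976 × 10^-10) = 521368 m²/s²
vₐ = 722.058 m/s ≈ 722.1 m/s

Final answer: vₚ = 10.55 km/s, vₐ = 722.1 m/s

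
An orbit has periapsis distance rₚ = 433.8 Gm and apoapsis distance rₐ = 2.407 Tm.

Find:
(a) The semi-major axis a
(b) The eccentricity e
rₚ = 433.8 Gm = 4.338 × 10^11 m
rₐ = 2.407 Tm = 2.407 × 10^12 m
(a) a = (rₚ + rₐ)/2 = 1.4204 × 10^12 m ≈ 1.42 Tm
(b) e = (rₐ − rₚ)/(rₐ + rₚ) = (1.9732 × 10^12) / (2.8408 × 10^12) = 0.694593

Final answer:
(a) a = 1.42 Tm
(b) e = 0.6946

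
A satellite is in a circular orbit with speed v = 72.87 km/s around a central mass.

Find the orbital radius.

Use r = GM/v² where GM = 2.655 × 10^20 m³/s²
v = 72.87 km/s = 72870 m/s
GM = 2.655 × 10^20 m³/s²
v² = 5.31004 × 10^9 m²/s²
r = GM/v² = (2.655 × 10^20) / (5.31004 × 10^9) = 4.99997 × 10^10 m ≈ 50 Gm

Final answer: 50 Gm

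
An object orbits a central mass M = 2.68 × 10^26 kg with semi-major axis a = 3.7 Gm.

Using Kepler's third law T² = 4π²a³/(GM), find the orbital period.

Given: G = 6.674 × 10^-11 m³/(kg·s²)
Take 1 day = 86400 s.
M = 2.68 × 10^26 kg
GM = G × M = 6.674 × 10^-11 × 2.68 × 10^26 = 1.78863 × 10^16 m³/s²
a = 3.7 Gm = 3.7 × 10^9 m
a³ = 5.0653 × 10^28 m³
T = 2π √(a³/GM) = 2π √((5.0653 × 10^28) / (1.78863 × 10^16)) = 2π × 1.68284 × 10^6 s
T = 1.05736 × 10^7 s ≈ 122.4 days

Final answer: 122.4 days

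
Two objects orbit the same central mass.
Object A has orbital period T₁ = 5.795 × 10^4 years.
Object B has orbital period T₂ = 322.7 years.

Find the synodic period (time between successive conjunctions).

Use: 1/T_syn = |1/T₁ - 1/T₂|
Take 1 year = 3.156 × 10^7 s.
T₁ = 5.795 × 10^4 years = 1.8289 × 10^12 s
T₂ = 322.7 years = 1.01844 × 10^10 s
1/T₁ = 5.46776 × 10^-13 s⁻¹
1/T₂ = 9.81893 × 10^-11 s⁻¹
|1/T₁ − 1/T₂| = 9.76425 × 10^-11 s⁻¹
T_syn = 1 / |1/T₁ − 1/T₂| = 1.02414 × 10^10 s ≈ 324.5 years

Final answer: T_syn = 324.5 years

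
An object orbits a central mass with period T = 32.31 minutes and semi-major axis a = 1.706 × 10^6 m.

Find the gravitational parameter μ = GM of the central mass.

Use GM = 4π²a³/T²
T = 32.31 minutes = 1938.6 s
a = 1.706 × 10^6 m
a³ = 4.9652 × 10^18 m³
T² = 3.75817 × 10^6 s²
GM = 4π² × (4.9652 × 10^18) / (3.75817 × 10^6) = 5.21579 × 10^13 m³/s²
GM ≈ 5.216 × 10^13 m³/s²

Final answer: GM = 5.216 × 10^13 m³/s²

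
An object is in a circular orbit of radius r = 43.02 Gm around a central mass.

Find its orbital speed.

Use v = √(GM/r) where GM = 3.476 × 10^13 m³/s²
r = 43.02 Gm = 4.302 × 10^10 m
GM = 3.476 × 10^13 m³/s²
GM/r = (3.476 × 10^13) / (4.302 × 10^10) = 807.996 m²/s²
v = √(GM/r) = 28.4253 m/s ≈ 28.43 m/s

Final answer: 28.43 m/s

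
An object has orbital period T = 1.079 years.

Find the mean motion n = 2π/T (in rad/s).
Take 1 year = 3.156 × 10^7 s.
T = 1.079 years = 3.40532 × 10^7 s
n = 2π / (3.40532 × 10^7 s) = 1.84511 × 10^-7 rad/s ≈ 1.845 × 10^-7 rad/s

Final answer: n = 1.845 × 10^-7 rad/s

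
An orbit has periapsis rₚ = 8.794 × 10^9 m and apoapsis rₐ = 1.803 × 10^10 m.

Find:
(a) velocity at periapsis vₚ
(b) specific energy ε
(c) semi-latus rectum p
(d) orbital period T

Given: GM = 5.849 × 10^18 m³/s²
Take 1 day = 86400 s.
rₚ = 8.794 × 10^9 m
rₐ = 1.803 × 10^10 m
GM = 5.849 × 10^18 m³/s²
a = (rₚ + rₐ)/2 = 1.3412 × 10^10 m
e = (rₐ − rₚ)/(rₐ + rₚ) = (9.236 × 10^9) / (2.6824 × 10^10) = 0.344319
(a) vₚ² = GM (2/rₚ − 1/a) = 5.849 × 10^18 × (2.27428 × 10^-10 − 7.45601 × 10^-11) = 8.94123 × 10^8 m²/s²;  vₚ = 29901.9 m/s ≈ 29.9 km/s
(b) 2a = 2.6824 × 10^10 m;  ε = −GM/(2a) = -2.18051 × 10^8 J/kg ≈ -218.1 MJ/kg
(c) 1 − e² = 0.881445;  p = a(1 − e²) = 1.3412 × 10^10 × 0.881445 = 1.18219 × 10^10 m ≈ 1.182 × 10^10 m
(d) a³ = 2.41257 × 10^30 m³;  T = 2π √(a³/GM) = 2π × 642243 s = 4.03533 × 10^6 s ≈ 46.71 days

Final answer:
(a) velocity at periapsis vₚ = 29.9 km/s
(b) specific energy ε = -218.1 MJ/kg
(c) semi-latus rectum p = 1.182 × 10^10 m
(d) orbital period T = 46.71 days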